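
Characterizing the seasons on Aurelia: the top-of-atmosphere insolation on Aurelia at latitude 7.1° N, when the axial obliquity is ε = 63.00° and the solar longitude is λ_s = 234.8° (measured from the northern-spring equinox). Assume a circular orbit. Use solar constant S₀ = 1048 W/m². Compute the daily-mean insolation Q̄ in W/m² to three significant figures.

Solar declination: sin δ = sin ε · sin λ_s = sin 63.00° × sin 234.8° = -0.72808, so δ = -46.726°.
cos H₀ = −tan(+7.1°) tan(-46.726°) = 0.1323, H₀ = 1.4381 rad.
Bracket: H₀ sin φ sin δ + cos φ cos δ sin H₀ = 1.4381×0.12360×-0.72808 + 0.99233×0.68549×0.99121 = -0.129416 + 0.674253 = 0.544837.
Q̄ = (S₀/π) × [bracket] = (1048/π) × 0.544837 = 181.8 W/m².

Q̄ ≈ 182 W/m²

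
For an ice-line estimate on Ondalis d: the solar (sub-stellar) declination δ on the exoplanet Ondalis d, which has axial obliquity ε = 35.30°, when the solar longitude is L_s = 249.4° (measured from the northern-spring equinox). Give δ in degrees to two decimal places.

sin δ = sin ε · sin L_s = sin 35.30° × sin 249.4° = -0.540909.
δ = arcsin(-0.540909) = -32.75°.

δ = -32.75°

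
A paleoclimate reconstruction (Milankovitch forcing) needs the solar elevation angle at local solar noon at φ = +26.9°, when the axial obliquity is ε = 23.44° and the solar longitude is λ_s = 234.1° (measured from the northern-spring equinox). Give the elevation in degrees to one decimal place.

44.3°

Solar declination: sin δ = sin ε · sin λ_s = sin 23.44° × sin 234.1° = -0.32223, so δ = -18.798°.
At local noon the hour angle is zero, so the zenith angle equals |φ − δ| = |+26.9° − (-18.798°)| = 45.698°.
Elevation = 90° − 45.698° = 44.3°.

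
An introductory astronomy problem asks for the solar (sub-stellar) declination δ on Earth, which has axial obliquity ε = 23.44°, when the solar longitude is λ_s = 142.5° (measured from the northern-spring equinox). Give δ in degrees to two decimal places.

sin δ = sin ε · sin λ_s = sin 23.44° × sin 142.5° = 0.242158.
δ = arcsin(0.242158) = +14.01°.

δ = +14.01°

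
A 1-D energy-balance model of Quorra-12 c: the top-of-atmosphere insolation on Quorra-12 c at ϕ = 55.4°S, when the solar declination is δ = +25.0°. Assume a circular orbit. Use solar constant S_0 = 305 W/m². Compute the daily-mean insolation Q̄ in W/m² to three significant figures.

cos h₀ = −tan(-55.4°) tan(+25.000°) = 0.6760, h₀ = 0.8285 rad.
Bracket: h₀ sin ϕ sin δ + cos ϕ cos δ sin h₀ = 0.8285×-0.82314×0.42262 + 0.56784×0.90631×0.73695 = -0.288215 + 0.379263 = 0.091048.
Q̄ = (S_0/π) × [bracket] = (305/π) × 0.091048 = 8.839 W/m².

Q̄ ≈ 8.84 W/m²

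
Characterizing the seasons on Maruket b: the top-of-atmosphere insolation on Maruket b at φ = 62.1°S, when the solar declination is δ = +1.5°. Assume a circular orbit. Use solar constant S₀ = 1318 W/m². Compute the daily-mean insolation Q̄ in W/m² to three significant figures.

Q̄ ≈ 181 W/m²

cos H₀ = −tan(-62.1°) tan(+1.500°) = 0.0495, H₀ = 1.5213 rad.
Bracket: H₀ sin φ sin δ + cos φ cos δ sin H₀ = 1.5213×-0.88377×0.02618 + 0.46793×0.99966×0.99878 = -0.035198 + 0.467200 = 0.432002.
Q̄ = (S₀/π) × [bracket] = (1318/π) × 0.432002 = 181.2 W/m².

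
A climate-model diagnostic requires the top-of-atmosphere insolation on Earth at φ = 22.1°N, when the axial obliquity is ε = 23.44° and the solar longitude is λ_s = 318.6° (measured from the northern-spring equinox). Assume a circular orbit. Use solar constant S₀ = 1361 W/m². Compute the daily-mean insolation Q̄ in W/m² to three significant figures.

Solar declination: sin δ = sin ε · sin λ_s = sin 23.44° × sin 318.6° = -0.26306, so δ = -15.252°.
cos H₀ = −tan(+22.1°) tan(-15.252°) = 0.1107, H₀ = 1.4599 rad.
Bracket: H₀ sin φ sin δ + cos φ cos δ sin H₀ = 1.4599×0.37622×-0.26306 + 0.92653×0.96478×0.99385 = -0.144484 + 0.888400 = 0.743916.
Q̄ = (S₀/π) × [bracket] = (1361/π) × 0.743916 = 322.3 W/m².

Q̄ ≈ 322 W/m²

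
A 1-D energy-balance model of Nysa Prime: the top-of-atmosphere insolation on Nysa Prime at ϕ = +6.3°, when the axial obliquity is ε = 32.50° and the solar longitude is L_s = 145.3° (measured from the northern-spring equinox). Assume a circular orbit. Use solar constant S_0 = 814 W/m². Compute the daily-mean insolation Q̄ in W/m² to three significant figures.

Solar declination: sin δ = sin ε · sin L_s = sin 32.50° × sin 145.3° = 0.30587, so δ = +17.811°.
cos h₀ = −tan(+6.3°) tan(+17.811°) = -0.0355, h₀ = 1.6063 rad.
Bracket: h₀ sin ϕ sin δ + cos ϕ cos δ sin h₀ = 1.6063×0.10973×0.30587 + 0.99396×0.95207×0.99937 = 0.053912 + 0.945723 = 0.999635.
Q̄ = (S_0/π) × [bracket] = (814/π) × 0.999635 = 259.0 W/m².

Q̄ ≈ 259 W/m²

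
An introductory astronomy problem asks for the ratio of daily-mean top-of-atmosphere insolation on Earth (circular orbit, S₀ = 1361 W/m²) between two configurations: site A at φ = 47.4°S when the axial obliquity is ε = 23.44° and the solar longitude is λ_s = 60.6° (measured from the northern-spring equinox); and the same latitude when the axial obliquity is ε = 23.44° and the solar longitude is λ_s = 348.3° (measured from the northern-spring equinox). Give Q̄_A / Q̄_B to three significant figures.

— Configuration A (φ=-47.4°):
Solar declination: sin δ = sin ε · sin λ_s = sin 23.44° × sin 60.6° = 0.34656, so δ = +20.277°.
cos H₀ = −tan(-47.4°) tan(+20.277°) = 0.4018, H₀ = 1.1573 rad.
Bracket: H₀ sin φ sin δ + cos φ cos δ sin H₀ = 1.1573×-0.73610×0.34656 + 0.67688×0.93803×0.91574 = -0.295230 + 0.581434 = 0.286204.
Q̄ = (S₀/π) × [bracket] = (1361/π) × 0.286204 = 123.99 W/m².
— Configuration B (φ=-47.4°):
Solar declination: sin δ = sin ε · sin λ_s = sin 23.44° × sin 348.3° = -0.08067, so δ = -4.627°.
cos H₀ = −tan(-47.4°) tan(-4.627°) = -0.0880, H₀ = 1.6589 rad.
Bracket: H₀ sin φ sin δ + cos φ cos δ sin H₀ = 1.6589×-0.73610×-0.08067 + 0.67688×0.99674×0.99612 = 0.098507 + 0.672056 = 0.770563.
Q̄ = (S₀/π) × [bracket] = (1361/π) × 0.770563 = 333.82 W/m².
Ratio Q̄_A / Q̄_B = 123.99 / 333.82 = 0.3714.

Q̄_A / Q̄_B ≈ 0.371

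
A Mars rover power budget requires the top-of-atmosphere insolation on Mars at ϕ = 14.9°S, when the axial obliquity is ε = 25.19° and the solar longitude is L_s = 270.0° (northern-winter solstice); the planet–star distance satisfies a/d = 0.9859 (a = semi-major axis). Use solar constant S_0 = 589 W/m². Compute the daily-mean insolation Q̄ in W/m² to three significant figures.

Solar declination: sin δ = sin ε · sin L_s = sin 25.19° × sin 270.0° = -0.42562, so δ = -25.190°.
cos h₀ = −tan(-14.9°) tan(-25.190°) = -0.1252, h₀ = 1.6963 rad.
Bracket: h₀ sin ϕ sin δ + cos ϕ cos δ sin h₀ = 1.6963×-0.25713×-0.42562 + 0.96638×0.90490×0.99214 = 0.185643 + 0.867604 = 1.053247.
Inverse-square distance factor (a/d)² = 0.9859² = 0.971999.
Q̄ = (S_0/π) × 0.971999 × [bracket] = (589/π) × 0.971999 × 1.053247 = 191.9 W/m².

Q̄ ≈ 192 W/m²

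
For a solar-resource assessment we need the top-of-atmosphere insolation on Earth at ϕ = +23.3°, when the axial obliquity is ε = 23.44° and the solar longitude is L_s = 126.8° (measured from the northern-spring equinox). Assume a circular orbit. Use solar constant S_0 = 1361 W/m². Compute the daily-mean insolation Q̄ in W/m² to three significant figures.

Q̄ ≈ 467 W/m²

Solar declination: sin δ = sin ε · sin L_s = sin 23.44° × sin 126.8° = 0.31852, so δ = +18.574°.
cos h₀ = −tan(+23.3°) tan(+18.574°) = -0.1447, h₀ = 1.7160 rad.
Bracket: h₀ sin ϕ sin δ + cos ϕ cos δ sin h₀ = 1.7160×0.39555×0.31852 + 0.91845×0.94792×0.98947 = 0.216200 + 0.861450 = 1.077650.
Q̄ = (S_0/π) × [bracket] = (1361/π) × 1.077650 = 466.9 W/m².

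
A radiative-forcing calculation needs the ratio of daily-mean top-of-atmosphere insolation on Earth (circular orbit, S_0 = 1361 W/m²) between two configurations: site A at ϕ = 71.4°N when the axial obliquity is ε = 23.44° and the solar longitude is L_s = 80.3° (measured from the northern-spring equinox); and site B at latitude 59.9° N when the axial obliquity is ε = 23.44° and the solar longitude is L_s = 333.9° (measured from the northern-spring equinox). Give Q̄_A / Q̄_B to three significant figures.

— Configuration A (ϕ=+71.4°):
Solar declination: sin δ = sin ε · sin L_s = sin 23.44° × sin 80.3° = 0.39210, so δ = +23.085°.
cos h₀ = −tan(+71.4°) tan(+23.085°) = -1.2665 ≤ −1 ⇒ polar day, h₀ = π.
Bracket: h₀ sin ϕ sin δ + cos ϕ cos δ sin h₀ = 3.1416×0.94777×0.39210 + 0.31896×0.91992×0.00000 = 1.167483 + 0.000000 = 1.167483.
Q̄ = (S_0/π) × [bracket] = (1361/π) × 1.167483 = 505.78 W/m².
— Configuration B (ϕ=+59.9°):
Solar declination: sin δ = sin ε · sin L_s = sin 23.44° × sin 333.9° = -0.17500, so δ = -10.079°.
cos h₀ = −tan(+59.9°) tan(-10.079°) = 0.3066, h₀ = 1.2591 rad.
Bracket: h₀ sin ϕ sin δ + cos ϕ cos δ sin h₀ = 1.2591×0.86515×-0.17500 + 0.50151×0.98457×0.95183 = -0.190629 + 0.469987 = 0.279358.
Q̄ = (S_0/π) × [bracket] = (1361/π) × 0.279358 = 121.02 W/m².
Ratio Q̄_A / Q̄_B = 505.78 / 121.02 = 4.179.

Q̄_A / Q̄_B ≈ 4.18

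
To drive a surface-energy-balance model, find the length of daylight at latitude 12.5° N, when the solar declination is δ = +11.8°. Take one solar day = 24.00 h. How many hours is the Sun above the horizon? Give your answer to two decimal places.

cos h₀ = −tan ϕ · tan δ = −tan(+12.5°) × tan(+11.800°) = -0.0463, so h₀ = 1.6171 rad = 92.65°.
Daylight = 2h₀/(2π) × 24.00 h = (1.6171/π) × 24.00 = 12.35 h.

12.35 h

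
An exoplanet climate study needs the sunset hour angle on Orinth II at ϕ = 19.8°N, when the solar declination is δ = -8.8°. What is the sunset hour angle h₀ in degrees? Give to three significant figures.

h₀ = 86.8°

cos h₀ = −tan ϕ · tan δ = −tan(+19.8°) × tan(-8.800°) = 0.0557, so h₀ = 1.5150 rad = 86.81°.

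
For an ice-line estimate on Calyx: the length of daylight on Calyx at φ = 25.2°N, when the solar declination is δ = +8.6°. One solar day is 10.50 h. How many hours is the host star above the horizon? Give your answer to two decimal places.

cos H₀ = −tan φ · tan δ = −tan(+25.2°) × tan(+8.600°) = -0.0712, so H₀ = 1.6420 rad = 94.08°.
Daylight = 2H₀/(2π) × 10.50 h = (1.6420/π) × 10.50 = 5.49 h.

5.49 h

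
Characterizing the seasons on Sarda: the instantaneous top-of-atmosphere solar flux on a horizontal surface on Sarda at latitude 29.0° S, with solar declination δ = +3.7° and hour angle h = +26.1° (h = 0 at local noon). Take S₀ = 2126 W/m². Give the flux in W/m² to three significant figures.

1.60e+03 W/m²

cos θ_z = sin φ sin δ + cos φ cos δ cos h = -0.031286 + 0.783795 = 0.752509.
Flux = S₀ · cos θ_z = 2126 × 0.752509 = 1600 W/m².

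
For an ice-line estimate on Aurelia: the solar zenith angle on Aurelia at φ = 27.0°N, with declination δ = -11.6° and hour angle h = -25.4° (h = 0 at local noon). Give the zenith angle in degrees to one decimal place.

cos θ_z = sin φ sin δ + cos φ cos δ cos h = -0.091287 + 0.788438 = 0.697151.
θ_z = arccos(0.697151) = 45.8°.

θ_z = 45.8°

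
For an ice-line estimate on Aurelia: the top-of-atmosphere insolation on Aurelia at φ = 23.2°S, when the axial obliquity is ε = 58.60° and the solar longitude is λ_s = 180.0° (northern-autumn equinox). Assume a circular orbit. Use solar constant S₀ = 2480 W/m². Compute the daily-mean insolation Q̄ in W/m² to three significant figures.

Q̄ ≈ 726 W/m²

Solar declination: sin δ = sin ε · sin λ_s = sin 58.60° × sin 180.0° = 0.00000, so δ = +0.000°.
cos H₀ = −tan(-23.2°) tan(+0.000°) = 0.0000, H₀ = 1.5708 rad.
Bracket: H₀ sin φ sin δ + cos φ cos δ sin H₀ = 1.5708×-0.39394×0.00000 + 0.91914×1.00000×1.00000 = -0.000000 + 0.919140 = 0.919140.
Q̄ = (S₀/π) × [bracket] = (2480/π) × 0.919140 = 725.6 W/m².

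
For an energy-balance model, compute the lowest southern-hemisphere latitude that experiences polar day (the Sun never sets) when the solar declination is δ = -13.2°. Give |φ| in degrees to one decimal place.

|φ| = 76.8°

Polar day requires cos H₀ = −tan φ tan δ ≤ −1, i.e. tan φ tan δ ≥ 1.
The boundary is |tan φ| · |tan δ| = 1, so |φ| = 90° − |δ| = 90° − 13.2° = 76.8° in the southern hemisphere.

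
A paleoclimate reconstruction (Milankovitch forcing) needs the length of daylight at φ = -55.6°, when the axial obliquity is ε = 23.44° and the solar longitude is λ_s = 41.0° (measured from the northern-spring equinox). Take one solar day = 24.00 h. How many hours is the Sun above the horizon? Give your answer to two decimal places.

Solar declination: sin δ = sin ε · sin λ_s = sin 23.44° × sin 41.0° = 0.26097, so δ = +15.128°.
cos H₀ = −tan φ · tan δ = −tan(-55.6°) × tan(+15.128°) = 0.3948, so H₀ = 1.1649 rad = 66.75°.
Daylight = 2H₀/(2π) × 24.00 h = (1.1649/π) × 24.00 = 8.90 h.

8.90 h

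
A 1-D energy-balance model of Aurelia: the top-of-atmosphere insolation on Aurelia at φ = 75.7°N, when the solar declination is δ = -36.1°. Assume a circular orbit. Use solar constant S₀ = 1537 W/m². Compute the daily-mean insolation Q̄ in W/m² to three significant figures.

Q̄ ≈ 0.00 W/m²

cos H₀ = −tan(+75.7°) tan(-36.100°) = 2.8608 ≥ 1 ⇒ polar night, H₀ = 0 and Q̄ = 0.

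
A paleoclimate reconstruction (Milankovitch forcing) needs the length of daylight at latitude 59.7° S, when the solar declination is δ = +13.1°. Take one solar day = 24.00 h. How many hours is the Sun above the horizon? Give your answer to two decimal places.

cos h₀ = −tan ϕ · tan δ = −tan(-59.7°) × tan(+13.100°) = 0.3982, so h₀ = 1.1612 rad = 66.53°.
Daylight = 2h₀/(2π) × 24.00 h = (1.1612/π) × 24.00 = 8.87 h.

8.87 h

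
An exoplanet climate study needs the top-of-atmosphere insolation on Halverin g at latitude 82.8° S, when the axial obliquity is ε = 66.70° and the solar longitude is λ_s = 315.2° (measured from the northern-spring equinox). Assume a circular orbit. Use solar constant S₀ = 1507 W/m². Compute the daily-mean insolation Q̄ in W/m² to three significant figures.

Q̄ ≈ 968 W/m²

Solar declination: sin δ = sin ε · sin λ_s = sin 66.70° × sin 315.2° = -0.64717, so δ = -40.328°.
cos H₀ = −tan(-82.8°) tan(-40.328°) = -6.7199 ≤ −1 ⇒ polar day, H₀ = π.
Bracket: H₀ sin φ sin δ + cos φ cos δ sin H₀ = 3.1416×-0.99211×-0.64717 + 0.12533×0.76235×0.00000 = 2.017108 + 0.000000 = 2.017108.
Q̄ = (S₀/π) × [bracket] = (1507/π) × 2.017108 = 967.6 W/m².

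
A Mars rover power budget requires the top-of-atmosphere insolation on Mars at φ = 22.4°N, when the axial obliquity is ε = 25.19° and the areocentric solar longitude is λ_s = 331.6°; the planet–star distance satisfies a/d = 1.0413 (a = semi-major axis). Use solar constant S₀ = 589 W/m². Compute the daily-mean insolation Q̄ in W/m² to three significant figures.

Q̄ ≈ 160 W/m²

sin δ = sin 25.19° × sin 331.6° = -0.20244, so δ = -11.679°.
cos H₀ = −tan(+22.4°) tan(-11.679°) = 0.0852, H₀ = 1.4855 rad.
Bracket: H₀ sin φ sin δ + cos φ cos δ sin H₀ = 1.4855×0.38107×-0.20244 + 0.92455×0.97930×0.99636 = -0.114597 + 0.902116 = 0.787519.
Inverse-square distance factor (a/d)² = 1.0413² = 1.084306.
Q̄ = (S₀/π) × 1.084306 × [bracket] = (589/π) × 1.084306 × 0.787519 = 160.1 W/m².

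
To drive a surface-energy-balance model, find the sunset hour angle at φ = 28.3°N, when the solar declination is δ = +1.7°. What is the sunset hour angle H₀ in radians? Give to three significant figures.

H₀ = 1.59 rad

cos H₀ = −tan φ · tan δ = −tan(+28.3°) × tan(+1.700°) = -0.0160, so H₀ = 1.5868 rad = 90.92°.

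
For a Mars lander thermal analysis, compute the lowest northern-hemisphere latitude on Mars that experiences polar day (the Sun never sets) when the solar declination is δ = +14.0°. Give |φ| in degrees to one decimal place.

Polar day requires cos H₀ = −tan φ tan δ ≤ −1, i.e. tan φ tan δ ≥ 1.
The boundary is |tan φ| · |tan δ| = 1, so |φ| = 90° − |δ| = 90° − 14.0° = 76.0° in the northern hemisphere.

|φ| = 76.0°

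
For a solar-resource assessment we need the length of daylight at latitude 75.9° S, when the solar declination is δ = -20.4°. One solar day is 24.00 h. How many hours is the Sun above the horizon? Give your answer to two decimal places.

24.00 h

Sunrise equation: cos H₀ = −tan φ · tan δ = -1.4806 ≤ −1, so the Sun never sets (polar day) and H₀ = π.
Daylight = 2H₀/(2π) × 24.00 h = (3.1416/π) × 24.00 = 24.00 h.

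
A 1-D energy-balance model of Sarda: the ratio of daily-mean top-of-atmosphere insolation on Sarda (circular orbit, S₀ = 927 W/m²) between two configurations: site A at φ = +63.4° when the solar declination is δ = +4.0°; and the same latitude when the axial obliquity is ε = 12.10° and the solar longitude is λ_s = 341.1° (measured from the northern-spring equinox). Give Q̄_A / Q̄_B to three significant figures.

Q̄_A / Q̄_B ≈ 1.54

— Configuration A (φ=+63.4°):
cos H₀ = −tan(+63.4°) tan(+4.000°) = -0.1396, H₀ = 1.7109 rad.
Bracket: H₀ sin φ sin δ + cos φ cos δ sin H₀ = 1.7109×0.89415×0.06976 + 0.44776×0.99756×0.99020 = 0.106719 + 0.442290 = 0.549009.
Q̄ = (S₀/π) × [bracket] = (927/π) × 0.549009 = 162.00 W/m².
— Configuration B (φ=+63.4°):
Solar declination: sin δ = sin ε · sin λ_s = sin 12.10° × sin 341.1° = -0.06790, so δ = -3.893°.
cos H₀ = −tan(+63.4°) tan(-3.893°) = 0.1359, H₀ = 1.4345 rad.
Bracket: H₀ sin φ sin δ + cos φ cos δ sin H₀ = 1.4345×0.89415×-0.06790 + 0.44776×0.99769×0.99072 = -0.087092 + 0.442580 = 0.355488.
Q̄ = (S₀/π) × [bracket] = (927/π) × 0.355488 = 104.90 W/m².
Ratio Q̄_A / Q̄_B = 162.00 / 104.90 = 1.544.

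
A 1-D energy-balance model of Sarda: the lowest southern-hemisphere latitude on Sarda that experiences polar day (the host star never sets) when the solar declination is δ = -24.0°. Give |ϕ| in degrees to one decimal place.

Polar day requires cos h₀ = −tan ϕ tan δ ≤ −1, i.e. tan ϕ tan δ ≥ 1.
The boundary is |tan ϕ| · |tan δ| = 1, so |ϕ| = 90° − |δ| = 90° − 24.0° = 66.0° in the southern hemisphere.

|ϕ| = 66.0°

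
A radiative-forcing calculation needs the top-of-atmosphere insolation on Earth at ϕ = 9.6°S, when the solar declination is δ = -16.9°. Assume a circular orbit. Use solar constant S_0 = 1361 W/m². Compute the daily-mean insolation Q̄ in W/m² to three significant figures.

Q̄ ≈ 442 W/m²

cos h₀ = −tan(-9.6°) tan(-16.900°) = -0.0514, h₀ = 1.6222 rad.
Bracket: h₀ sin ϕ sin δ + cos ϕ cos δ sin h₀ = 1.6222×-0.16677×-0.29070 + 0.98600×0.95681×0.99868 = 0.078644 + 0.942169 = 1.020813.
Q̄ = (S_0/π) × [bracket] = (1361/π) × 1.020813 = 442.2 W/m².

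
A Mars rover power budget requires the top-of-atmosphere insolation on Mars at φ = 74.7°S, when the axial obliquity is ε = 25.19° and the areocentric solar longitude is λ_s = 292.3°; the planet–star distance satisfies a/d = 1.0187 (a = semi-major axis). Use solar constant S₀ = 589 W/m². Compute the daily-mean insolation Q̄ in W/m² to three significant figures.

sin δ = sin 25.19° × sin 292.3° = -0.39379, so δ = -23.190°.
cos H₀ = −tan(-74.7°) tan(-23.190°) = -1.5660 ≤ −1 ⇒ polar day, H₀ = π.
Bracket: H₀ sin φ sin δ + cos φ cos δ sin H₀ = 3.1416×-0.96456×-0.39379 + 0.26387×0.91920×0.00000 = 1.193287 + 0.000000 = 1.193287.
Inverse-square distance factor (a/d)² = 1.0187² = 1.037750.
Q̄ = (S₀/π) × 1.037750 × [bracket] = (589/π) × 1.037750 × 1.193287 = 232.2 W/m².

Q̄ ≈ 232 W/m²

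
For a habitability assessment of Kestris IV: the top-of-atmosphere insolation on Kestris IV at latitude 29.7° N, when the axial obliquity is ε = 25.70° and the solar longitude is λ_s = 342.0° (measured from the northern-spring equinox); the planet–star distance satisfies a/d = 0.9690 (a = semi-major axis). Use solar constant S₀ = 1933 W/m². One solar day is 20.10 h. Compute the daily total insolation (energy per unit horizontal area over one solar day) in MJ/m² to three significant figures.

Solar declination: sin δ = sin ε · sin λ_s = sin 25.70° × sin 342.0° = -0.13401, so δ = -7.701°.
cos H₀ = −tan(+29.7°) tan(-7.701°) = 0.0771, H₀ = 1.4936 rad.
Bracket: H₀ sin φ sin δ + cos φ cos δ sin H₀ = 1.4936×0.49546×-0.13401 + 0.86863×0.99098×0.99702 = -0.099170 + 0.858230 = 0.759060.
Inverse-square distance factor (a/d)² = 0.9690² = 0.938961.
Q̄ = (S₀/π) × 0.938961 × [bracket] = (1933/π) × 0.938961 × 0.759060 = 438.54 W/m².
Daily total = Q̄ × 20.10 h × 3600 s/h = 438.54 × 20.10 × 3600 / 10⁶ = 31.73 MJ/m².

31.7 MJ/m²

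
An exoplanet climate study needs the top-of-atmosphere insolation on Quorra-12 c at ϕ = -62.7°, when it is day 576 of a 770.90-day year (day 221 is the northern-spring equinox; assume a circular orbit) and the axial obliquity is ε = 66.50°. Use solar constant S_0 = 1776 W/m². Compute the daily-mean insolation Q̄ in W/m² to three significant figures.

Solar longitude: L_s = 360° × (576 − 221)/770.90 = 165.780°.
sin δ = sin 66.50° × sin 165.780° = 0.22527, so δ = +13.019°.
cos h₀ = −tan(-62.7°) tan(+13.019°) = 0.4480, h₀ = 1.1063 rad.
Bracket: h₀ sin ϕ sin δ + cos ϕ cos δ sin h₀ = 1.1063×-0.88862×0.22527 + 0.45865×0.97430×0.89405 = -0.221459 + 0.399518 = 0.178059.
Q̄ = (S_0/π) × [bracket] = (1776/π) × 0.178059 = 100.7 W/m².

Q̄ ≈ 101 W/m²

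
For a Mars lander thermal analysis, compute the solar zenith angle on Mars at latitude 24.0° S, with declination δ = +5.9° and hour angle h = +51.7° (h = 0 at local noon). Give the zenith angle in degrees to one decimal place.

θ_z = 58.6°

cos θ_z = sin φ sin δ + cos φ cos δ cos h = -0.041809 + 0.563197 = 0.521388.
θ_z = arccos(0.521388) = 58.6°.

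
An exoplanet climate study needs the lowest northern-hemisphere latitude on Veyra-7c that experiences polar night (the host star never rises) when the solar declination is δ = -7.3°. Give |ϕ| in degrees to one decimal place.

Polar night requires cos h₀ = −tan ϕ tan δ ≥ 1, i.e. tan ϕ tan δ ≤ −1.
The boundary is |tan ϕ| · |tan δ| = 1, so |ϕ| = 90° − |δ| = 90° − 7.3° = 82.7° in the northern hemisphere.

|ϕ| = 82.7°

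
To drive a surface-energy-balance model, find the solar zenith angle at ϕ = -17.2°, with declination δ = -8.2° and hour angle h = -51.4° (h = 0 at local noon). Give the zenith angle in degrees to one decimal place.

cos θ_z = sin ϕ sin δ + cos ϕ cos δ cos h = 0.042177 + 0.589886 = 0.632063.
θ_z = arccos(0.632063) = 50.8°.

θ_z = 50.8°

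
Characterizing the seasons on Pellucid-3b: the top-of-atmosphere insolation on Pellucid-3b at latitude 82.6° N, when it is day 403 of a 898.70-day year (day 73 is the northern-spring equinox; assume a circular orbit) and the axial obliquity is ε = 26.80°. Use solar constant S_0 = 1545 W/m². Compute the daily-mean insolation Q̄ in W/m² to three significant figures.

Q̄ ≈ 512 W/m²

Solar longitude: L_s = 360° × (403 − 73)/898.70 = 132.191°.
sin δ = sin 26.80° × sin 132.191° = 0.33406, so δ = +19.515°.
cos h₀ = −tan(+82.6°) tan(+19.515°) = -2.7289 ≤ −1 ⇒ polar day, h₀ = π.
Bracket: h₀ sin ϕ sin δ + cos ϕ cos δ sin h₀ = 3.1416×0.99167×0.33406 + 0.12880×0.94255×0.00000 = 1.040741 + 0.000000 = 1.040741.
Q̄ = (S_0/π) × [bracket] = (1545/π) × 1.040741 = 511.8 W/m².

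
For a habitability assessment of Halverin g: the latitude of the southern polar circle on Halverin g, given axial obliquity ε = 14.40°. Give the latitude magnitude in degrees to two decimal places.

75.60°

The polar circle is the lowest latitude that experiences at least one full rotation of continuous darkness at the northern-summer solstice; it lies at |φ| = 90° − ε = 90° − 14.40° = 75.60°.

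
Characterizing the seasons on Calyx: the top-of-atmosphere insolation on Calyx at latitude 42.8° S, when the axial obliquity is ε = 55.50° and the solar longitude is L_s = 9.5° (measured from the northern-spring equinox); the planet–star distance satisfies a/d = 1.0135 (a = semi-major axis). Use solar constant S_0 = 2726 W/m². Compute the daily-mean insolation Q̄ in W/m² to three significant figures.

Q̄ ≈ 524 W/m²

Solar declination: sin δ = sin ε · sin L_s = sin 55.50° × sin 9.5° = 0.13602, so δ = +7.818°.
cos h₀ = −tan(-42.8°) tan(+7.818°) = 0.1271, h₀ = 1.4433 rad.
Bracket: h₀ sin ϕ sin δ + cos ϕ cos δ sin h₀ = 1.4433×-0.67944×0.13602 + 0.73373×0.99071×0.99189 = -0.133386 + 0.721018 = 0.587632.
Inverse-square distance factor (a/d)² = 1.0135² = 1.027182.
Q̄ = (S_0/π) × 1.027182 × [bracket] = (2726/π) × 1.027182 × 0.587632 = 523.8 W/m².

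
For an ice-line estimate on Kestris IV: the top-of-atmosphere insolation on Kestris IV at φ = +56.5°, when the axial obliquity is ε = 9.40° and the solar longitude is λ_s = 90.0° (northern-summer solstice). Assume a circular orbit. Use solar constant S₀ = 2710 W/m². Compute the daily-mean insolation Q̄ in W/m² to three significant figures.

Solar declination: sin δ = sin ε · sin λ_s = sin 9.40° × sin 90.0° = 0.16333, so δ = +9.400°.
cos H₀ = −tan(+56.5°) tan(+9.400°) = -0.2501, H₀ = 1.8236 rad.
Bracket: H₀ sin φ sin δ + cos φ cos δ sin H₀ = 1.8236×0.83389×0.16333 + 0.55194×0.98657×0.96822 = 0.248373 + 0.527222 = 0.775595.
Q̄ = (S₀/π) × [bracket] = (2710/π) × 0.775595 = 669.0 W/m².

Q̄ ≈ 669 W/m²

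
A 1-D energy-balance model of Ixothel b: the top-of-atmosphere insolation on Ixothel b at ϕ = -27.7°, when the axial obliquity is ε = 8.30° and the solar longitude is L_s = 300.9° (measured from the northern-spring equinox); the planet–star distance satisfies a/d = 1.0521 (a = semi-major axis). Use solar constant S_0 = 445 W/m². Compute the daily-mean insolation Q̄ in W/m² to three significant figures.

Q̄ ≈ 152 W/m²

Solar declination: sin δ = sin ε · sin L_s = sin 8.30° × sin 300.9° = -0.12387, so δ = -7.115°.
cos h₀ = −tan(-27.7°) tan(-7.115°) = -0.0655, h₀ = 1.6364 rad.
Bracket: h₀ sin ϕ sin δ + cos ϕ cos δ sin h₀ = 1.6364×-0.46484×-0.12387 + 0.88539×0.99230×0.99785 = 0.094223 + 0.876684 = 0.970907.
Inverse-square distance factor (a/d)² = 1.0521² = 1.106914.
Q̄ = (S_0/π) × 1.106914 × [bracket] = (445/π) × 1.106914 × 0.970907 = 152.2 W/m².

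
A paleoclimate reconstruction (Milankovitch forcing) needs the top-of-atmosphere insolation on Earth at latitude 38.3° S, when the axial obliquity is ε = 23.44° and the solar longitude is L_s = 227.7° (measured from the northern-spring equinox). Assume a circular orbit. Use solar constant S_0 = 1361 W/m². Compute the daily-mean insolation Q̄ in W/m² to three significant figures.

Solar declination: sin δ = sin ε · sin L_s = sin 23.44° × sin 227.7° = -0.29422, so δ = -17.111°.
cos h₀ = −tan(-38.3°) tan(-17.111°) = -0.2431, h₀ = 1.8164 rad.
Bracket: h₀ sin ϕ sin δ + cos ϕ cos δ sin h₀ = 1.8164×-0.61978×-0.29422 + 0.78478×0.95574×0.97000 = 0.331224 + 0.727544 = 1.058768.
Q̄ = (S_0/π) × [bracket] = (1361/π) × 1.058768 = 458.7 W/m².

Q̄ ≈ 459 W/m²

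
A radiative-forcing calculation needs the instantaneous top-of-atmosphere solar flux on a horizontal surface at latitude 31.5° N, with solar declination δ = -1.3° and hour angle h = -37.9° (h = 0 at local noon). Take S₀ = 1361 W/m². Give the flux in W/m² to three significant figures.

899 W/m²

cos θ_z = sin φ sin δ + cos φ cos δ cos h = -0.011854 + 0.672632 = 0.660778.
Flux = S₀ · cos θ_z = 1361 × 0.660778 = 899.3 W/m².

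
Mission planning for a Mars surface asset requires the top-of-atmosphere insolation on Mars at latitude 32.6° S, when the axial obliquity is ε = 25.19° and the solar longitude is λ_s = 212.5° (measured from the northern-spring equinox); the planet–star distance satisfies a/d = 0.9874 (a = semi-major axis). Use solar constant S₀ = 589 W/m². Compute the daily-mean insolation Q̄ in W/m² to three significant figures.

Solar declination: sin δ = sin ε · sin λ_s = sin 25.19° × sin 212.5° = -0.22869, so δ = -13.220°.
cos H₀ = −tan(-32.6°) tan(-13.220°) = -0.1502, H₀ = 1.7216 rad.
Bracket: H₀ sin φ sin δ + cos φ cos δ sin H₀ = 1.7216×-0.53877×-0.22869 + 0.84245×0.97350×0.98865 = 0.212121 + 0.810817 = 1.022938.
Inverse-square distance factor (a/d)² = 0.9874² = 0.974959.
Q̄ = (S₀/π) × 0.974959 × [bracket] = (589/π) × 0.974959 × 1.022938 = 187.0 W/m².

Q̄ ≈ 187 W/m²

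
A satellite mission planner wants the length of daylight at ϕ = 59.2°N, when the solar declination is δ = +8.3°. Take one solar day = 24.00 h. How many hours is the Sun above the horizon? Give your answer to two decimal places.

13.89 h

cos h₀ = −tan ϕ · tan δ = −tan(+59.2°) × tan(+8.300°) = -0.2447, so h₀ = 1.8180 rad = 104.17°.
Daylight = 2h₀/(2π) × 24.00 h = (1.8180/π) × 24.00 = 13.89 h.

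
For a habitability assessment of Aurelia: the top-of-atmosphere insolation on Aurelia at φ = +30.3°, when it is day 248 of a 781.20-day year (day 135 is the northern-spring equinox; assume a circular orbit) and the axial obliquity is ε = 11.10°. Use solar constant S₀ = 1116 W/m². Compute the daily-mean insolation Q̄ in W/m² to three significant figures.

Q̄ ≈ 347 W/m²

Solar longitude: λ_s = 360° × (248 − 135)/781.20 = 52.074°.
sin δ = sin 11.10° × sin 52.074° = 0.15186, so δ = +8.735°.
cos H₀ = −tan(+30.3°) tan(+8.735°) = -0.0898, H₀ = 1.6607 rad.
Bracket: H₀ sin φ sin δ + cos φ cos δ sin H₀ = 1.6607×0.50453×0.15186 + 0.86340×0.98840×0.99596 = 0.127239 + 0.849937 = 0.977176.
Q̄ = (S₀/π) × [bracket] = (1116/π) × 0.977176 = 347.1 W/m².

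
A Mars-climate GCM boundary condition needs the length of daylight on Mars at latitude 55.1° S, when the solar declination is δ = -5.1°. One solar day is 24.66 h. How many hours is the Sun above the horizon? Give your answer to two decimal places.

13.34 h

cos h₀ = −tan ϕ · tan δ = −tan(-55.1°) × tan(-5.100°) = -0.1279, so h₀ = 1.6991 rad = 97.35°.
Daylight = 2h₀/(2π) × 24.66 h = (1.6991/π) × 24.66 = 13.34 h.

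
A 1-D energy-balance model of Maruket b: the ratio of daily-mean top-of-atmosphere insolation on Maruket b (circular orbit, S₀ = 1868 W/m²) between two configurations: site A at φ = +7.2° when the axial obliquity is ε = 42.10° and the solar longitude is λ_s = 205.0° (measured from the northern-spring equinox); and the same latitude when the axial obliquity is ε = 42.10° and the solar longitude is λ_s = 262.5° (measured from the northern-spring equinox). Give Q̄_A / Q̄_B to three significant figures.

Q̄_A / Q̄_B ≈ 1.46

— Configuration A (φ=+7.2°):
Solar declination: sin δ = sin ε · sin λ_s = sin 42.10° × sin 205.0° = -0.28333, so δ = -16.459°.
cos H₀ = −tan(+7.2°) tan(-16.459°) = 0.0373, H₀ = 1.5335 rad.
Bracket: H₀ sin φ sin δ + cos φ cos δ sin H₀ = 1.5335×0.12533×-0.28333 + 0.99211×0.95902×0.99930 = -0.054454 + 0.950787 = 0.896333.
Q̄ = (S₀/π) × [bracket] = (1868/π) × 0.896333 = 532.96 W/m².
— Configuration B (φ=+7.2°):
Solar declination: sin δ = sin ε · sin λ_s = sin 42.10° × sin 262.5° = -0.66469, so δ = -41.659°.
cos H₀ = −tan(+7.2°) tan(-41.659°) = 0.1124, H₀ = 1.4582 rad.
Bracket: H₀ sin φ sin δ + cos φ cos δ sin H₀ = 1.4582×0.12533×-0.66469 + 0.99211×0.74712×0.99366 = -0.121476 + 0.736526 = 0.615050.
Q̄ = (S₀/π) × [bracket] = (1868/π) × 0.615050 = 365.71 W/m².
Ratio Q̄_A / Q̄_B = 532.96 / 365.71 = 1.457.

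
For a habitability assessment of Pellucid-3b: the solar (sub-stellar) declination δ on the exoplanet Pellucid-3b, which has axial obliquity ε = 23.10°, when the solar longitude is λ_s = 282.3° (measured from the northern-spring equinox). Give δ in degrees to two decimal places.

sin δ = sin ε · sin λ_s = sin 23.10° × sin 282.3° = -0.383331.
δ = arcsin(-0.383331) = -22.54°.

δ = -22.54°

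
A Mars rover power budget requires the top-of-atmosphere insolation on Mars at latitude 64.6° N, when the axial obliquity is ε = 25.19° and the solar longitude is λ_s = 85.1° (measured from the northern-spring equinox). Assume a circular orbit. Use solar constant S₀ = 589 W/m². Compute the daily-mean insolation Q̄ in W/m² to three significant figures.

Q̄ ≈ 226 W/m²

Solar declination: sin δ = sin ε · sin λ_s = sin 25.19° × sin 85.1° = 0.42407, so δ = +25.092°.
cos H₀ = −tan(+64.6°) tan(+25.092°) = -0.9861, H₀ = 2.9749 rad.
Bracket: H₀ sin φ sin δ + cos φ cos δ sin H₀ = 2.9749×0.90334×0.42407 + 0.42894×0.90563×0.16591 = 1.139623 + 0.064450 = 1.204073.
Q̄ = (S₀/π) × [bracket] = (589/π) × 1.204073 = 225.7 W/m².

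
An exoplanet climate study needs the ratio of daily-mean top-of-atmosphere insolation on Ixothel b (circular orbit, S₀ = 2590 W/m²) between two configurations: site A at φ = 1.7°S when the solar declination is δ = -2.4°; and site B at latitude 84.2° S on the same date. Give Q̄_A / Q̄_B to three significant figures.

Q̄_A / Q̄_B ≈ 5.71

— Configuration A (φ=-1.7°):
cos H₀ = −tan(-1.7°) tan(-2.400°) = -0.0012, H₀ = 1.5720 rad.
Bracket: H₀ sin φ sin δ + cos φ cos δ sin H₀ = 1.5720×-0.02967×-0.04188 + 0.99956×0.99912×1.00000 = 0.001953 + 0.998680 = 1.000633.
Q̄ = (S₀/π) × [bracket] = (2590/π) × 1.000633 = 824.94 W/m².
— Configuration B (φ=-84.2°):
cos H₀ = −tan(-84.2°) tan(-2.400°) = -0.4126, H₀ = 1.9961 rad.
Bracket: H₀ sin φ sin δ + cos φ cos δ sin H₀ = 1.9961×-0.99488×-0.04188 + 0.10106×0.99912×0.91090 = 0.083169 + 0.091975 = 0.175144.
Q̄ = (S₀/π) × [bracket] = (2590/π) × 0.175144 = 144.39 W/m².
Ratio Q̄_A / Q̄_B = 824.94 / 144.39 = 5.713.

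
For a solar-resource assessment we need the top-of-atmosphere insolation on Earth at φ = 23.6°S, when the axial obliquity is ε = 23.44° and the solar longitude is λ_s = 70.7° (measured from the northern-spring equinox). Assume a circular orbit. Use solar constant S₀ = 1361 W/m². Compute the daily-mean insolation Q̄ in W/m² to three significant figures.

Q̄ ≈ 271 W/m²

Solar declination: sin δ = sin ε · sin λ_s = sin 23.44° × sin 70.7° = 0.37543, so δ = +22.051°.
cos H₀ = −tan(-23.6°) tan(+22.051°) = 0.1770, H₀ = 1.3929 rad.
Bracket: H₀ sin φ sin δ + cos φ cos δ sin H₀ = 1.3929×-0.40035×0.37543 + 0.91636×0.92685×0.98422 = -0.209358 + 0.835926 = 0.626568.
Q̄ = (S₀/π) × [bracket] = (1361/π) × 0.626568 = 271.4 W/m².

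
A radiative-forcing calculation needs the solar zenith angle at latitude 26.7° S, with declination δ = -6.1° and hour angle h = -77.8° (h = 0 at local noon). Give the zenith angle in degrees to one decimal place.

cos θ_z = sin φ sin δ + cos φ cos δ cos h = 0.047746 + 0.187723 = 0.235469.
θ_z = arccos(0.235469) = 76.4°.

θ_z = 76.4°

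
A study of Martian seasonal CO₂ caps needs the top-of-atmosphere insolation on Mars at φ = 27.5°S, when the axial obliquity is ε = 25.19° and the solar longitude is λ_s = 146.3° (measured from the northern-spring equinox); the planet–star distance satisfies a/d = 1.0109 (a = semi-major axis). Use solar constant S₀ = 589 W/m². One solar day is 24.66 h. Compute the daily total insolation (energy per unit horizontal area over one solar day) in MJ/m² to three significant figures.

11.9 MJ/m²

Solar declination: sin δ = sin ε · sin λ_s = sin 25.19° × sin 146.3° = 0.23615, so δ = +13.660°.
cos H₀ = −tan(-27.5°) tan(+13.660°) = 0.1265, H₀ = 1.4439 rad.
Bracket: H₀ sin φ sin δ + cos φ cos δ sin H₀ = 1.4439×-0.46175×0.23615 + 0.88701×0.97172×0.99197 = -0.157446 + 0.855004 = 0.697558.
Inverse-square distance factor (a/d)² = 1.0109² = 1.021919.
Q̄ = (S₀/π) × 1.021919 × [bracket] = (589/π) × 1.021919 × 0.697558 = 133.65 W/m².
Daily total = Q̄ × 24.66 h × 3600 s/h = 133.65 × 24.66 × 3600 / 10⁶ = 11.86 MJ/m².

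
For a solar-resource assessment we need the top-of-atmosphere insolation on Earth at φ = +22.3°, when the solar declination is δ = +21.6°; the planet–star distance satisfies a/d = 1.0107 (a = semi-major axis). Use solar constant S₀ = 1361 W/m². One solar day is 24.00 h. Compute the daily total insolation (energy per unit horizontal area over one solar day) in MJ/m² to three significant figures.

cos H₀ = −tan(+22.3°) tan(+21.600°) = -0.1624, H₀ = 1.7339 rad.
Bracket: H₀ sin φ sin δ + cos φ cos δ sin H₀ = 1.7339×0.37946×0.36812 + 0.92521×0.92978×0.98673 = 0.242203 + 0.848826 = 1.091029.
Inverse-square distance factor (a/d)² = 1.0107² = 1.021514.
Q̄ = (S₀/π) × 1.021514 × [bracket] = (1361/π) × 1.021514 × 1.091029 = 482.82 W/m².
Daily total = Q̄ × 24.00 h × 3600 s/h = 482.82 × 24.00 × 3600 / 10⁶ = 41.72 MJ/m².

41.7 MJ/m²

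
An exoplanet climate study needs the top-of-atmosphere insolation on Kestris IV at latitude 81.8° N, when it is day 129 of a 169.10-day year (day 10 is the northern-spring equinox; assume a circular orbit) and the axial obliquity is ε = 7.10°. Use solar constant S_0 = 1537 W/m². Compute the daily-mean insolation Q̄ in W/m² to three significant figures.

Q̄ ≈ 4.72 W/m²

Solar longitude: L_s = 360° × (129 − 10)/169.10 = 253.341°.
sin δ = sin 7.10° × sin 253.341° = -0.11841, so δ = -6.801°.
cos h₀ = −tan(+81.8°) tan(-6.801°) = 0.8276, h₀ = 0.5961 rad.
Bracket: h₀ sin ϕ sin δ + cos ϕ cos δ sin h₀ = 0.5961×0.98978×-0.11841 + 0.14263×0.99296×0.56138 = -0.069863 + 0.079506 = 0.009643.
Q̄ = (S_0/π) × [bracket] = (1537/π) × 0.009643 = 4.718 W/m².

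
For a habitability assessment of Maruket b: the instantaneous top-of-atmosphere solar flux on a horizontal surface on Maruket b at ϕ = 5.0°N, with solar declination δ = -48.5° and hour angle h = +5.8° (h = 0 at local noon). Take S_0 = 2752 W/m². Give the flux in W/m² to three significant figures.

cos θ_z = sin ϕ sin δ + cos ϕ cos δ cos h = -0.065276 + 0.656719 = 0.591443.
Flux = S_0 · cos θ_z = 2752 × 0.591443 = 1628 W/m².

1.63e+03 W/m²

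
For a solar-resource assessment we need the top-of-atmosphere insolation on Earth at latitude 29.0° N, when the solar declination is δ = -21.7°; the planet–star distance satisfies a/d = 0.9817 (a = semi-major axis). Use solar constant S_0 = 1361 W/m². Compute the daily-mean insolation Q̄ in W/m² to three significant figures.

cos h₀ = −tan(+29.0°) tan(-21.700°) = 0.2206, h₀ = 1.3484 rad.
Bracket: h₀ sin ϕ sin δ + cos ϕ cos δ sin h₀ = 1.3484×0.48481×-0.36975 + 0.87462×0.92913×0.97537 = -0.241712 + 0.792620 = 0.550908.
Inverse-square distance factor (a/d)² = 0.9817² = 0.963735.
Q̄ = (S_0/π) × 0.963735 × [bracket] = (1361/π) × 0.963735 × 0.550908 = 230.0 W/m².

Q̄ ≈ 230 W/m²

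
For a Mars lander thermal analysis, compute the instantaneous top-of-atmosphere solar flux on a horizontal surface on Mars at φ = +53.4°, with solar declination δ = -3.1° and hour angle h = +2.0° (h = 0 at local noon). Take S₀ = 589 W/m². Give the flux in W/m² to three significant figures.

325 W/m²

cos θ_z = sin φ sin δ + cos φ cos δ cos h = -0.043415 + 0.594990 = 0.551575.
Flux = S₀ · cos θ_z = 589 × 0.551575 = 324.9 W/m².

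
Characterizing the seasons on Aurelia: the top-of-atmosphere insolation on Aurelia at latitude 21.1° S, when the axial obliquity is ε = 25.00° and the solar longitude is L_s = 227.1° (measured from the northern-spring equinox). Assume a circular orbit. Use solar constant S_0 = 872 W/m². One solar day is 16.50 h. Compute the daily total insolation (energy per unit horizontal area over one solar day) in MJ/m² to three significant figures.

17.6 MJ/m²

Solar declination: sin δ = sin ε · sin L_s = sin 25.00° × sin 227.1° = -0.30959, so δ = -18.034°.
cos h₀ = −tan(-21.1°) tan(-18.034°) = -0.1256, h₀ = 1.6968 rad.
Bracket: h₀ sin ϕ sin δ + cos ϕ cos δ sin h₀ = 1.6968×-0.36000×-0.30959 + 0.93295×0.95087×0.99208 = 0.189112 + 0.880088 = 1.069200.
Q̄ = (S_0/π) × [bracket] = (872/π) × 1.069200 = 296.77 W/m².
Daily total = Q̄ × 16.50 h × 3600 s/h = 296.77 × 16.50 × 3600 / 10⁶ = 17.63 MJ/m².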